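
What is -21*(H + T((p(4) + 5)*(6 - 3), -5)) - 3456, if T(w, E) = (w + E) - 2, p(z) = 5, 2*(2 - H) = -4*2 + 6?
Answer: -4002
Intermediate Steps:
H = 3 (H = 2 - (-4*2 + 6)/2 = 2 - (-8 + 6)/2 = 2 - ½*(-2) = 2 + 1 = 3)
T(w, E) = -2 + E + w (T(w, E) = (E + w) - 2 = -2 + E + w)
-21*(H + T((p(4) + 5)*(6 - 3), -5)) - 3456 = -21*(3 + (-2 - 5 + (5 + 5)*(6 - 3))) - 3456 = -21*(3 + (-2 - 5 + 10*3)) - 3456 = -21*(3 + (-2 - 5 + 30)) - 3456 = -21*(3 + 23) - 3456 = -21*26 - 3456 = -546 - 3456 = -4002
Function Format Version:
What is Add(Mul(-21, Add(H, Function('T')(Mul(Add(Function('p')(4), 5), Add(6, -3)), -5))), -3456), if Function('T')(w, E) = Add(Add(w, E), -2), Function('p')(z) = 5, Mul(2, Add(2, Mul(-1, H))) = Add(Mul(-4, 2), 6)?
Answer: -4002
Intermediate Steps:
H = 3 (H = Add(2, Mul(Rational(-1, 2), Add(Mul(-4, 2), 6))) = Add(2, Mul(Rational(-1, 2), Add(-8, 6))) = Add(2, Mul(Rational(-1, 2), -2)) = Add(2, 1) = 3)
Function('T')(w, E) = Add(-2, E, w) (Function('T')(w, E) = Add(Add(E, w), -2) = Add(-2, E, w))
Add(Mul(-21, Add(H, Function('T')(Mul(Add(Function('p')(4), 5), Add(6, -3)), -5))), -3456) = Add(Mul(-21, Add(3, Add(-2, -5, Mul(Add(5, 5), Add(6, -3))))), -3456) = Add(Mul(-21, Add(3, Add(-2, -5, Mul(10, 3)))), -3456) = Add(Mul(-21, Add(3, Add(-2, -5, 30))), -3456) = Add(Mul(-21, Add(3, 23)), -3456) = Add(Mul(-21, 26), -3456) = Add(-546, -3456) = -4002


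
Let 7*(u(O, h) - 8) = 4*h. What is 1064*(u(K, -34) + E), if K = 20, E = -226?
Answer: -252624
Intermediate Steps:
u(O, h) = 8 + 4*h/7 (u(O, h) = 8 + (4*h)/7 = 8 + 4*h/7)
1064*(u(K, -34) + E) = 1064*((8 + (4/7)*(-34)) - 226) = 1064*((8 - 136/7) - 226) = 1064*(-80/7 - 226) = 1064*(-1662/7) = -252624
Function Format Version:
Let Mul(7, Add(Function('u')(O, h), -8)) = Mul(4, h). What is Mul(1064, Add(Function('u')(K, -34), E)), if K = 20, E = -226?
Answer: -252624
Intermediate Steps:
Function('u')(O, h) = Add(8, Mul(Rational(4, 7), h)) (Function('u')(O, h) = Add(8, Mul(Rational(1, 7), Mul(4, h))) = Add(8, Mul(Rational(4, 7), h)))
Mul(1064, Add(Function('u')(K, -34), E)) = Mul(1064, Add(Add(8, Mul(Rational(4, 7), -34)), -226)) = Mul(1064, Add(Add(8, Rational(-136, 7)), -226)) = Mul(1064, Add(Rational(-80, 7), -226)) = Mul(1064, Rational(-1662, 7)) = -252624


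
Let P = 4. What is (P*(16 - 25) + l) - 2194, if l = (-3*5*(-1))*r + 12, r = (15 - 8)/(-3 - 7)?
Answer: -4457/2 ≈ -2228.5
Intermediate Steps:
r = -7/10 (r = 7/(-10) = 7*(-1/10) = -7/10 ≈ -0.70000)
l = 3/2 (l = (-3*5*(-1))*(-7/10) + 12 = -15*(-1)*(-7/10) + 12 = 15*(-7/10) + 12 = -21/2 + 12 = 3/2 ≈ 1.5000)
(P*(16 - 25) + l) - 2194 = (4*(16 - 25) + 3/2) - 2194 = (4*(-9) + 3/2) - 2194 = (-36 + 3/2) - 2194 = -69/2 - 2194 = -4457/2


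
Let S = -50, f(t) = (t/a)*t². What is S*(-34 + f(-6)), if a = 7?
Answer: 22700/7 ≈ 3242.9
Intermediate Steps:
f(t) = t³/7 (f(t) = (t/7)*t² = t³/7)
S*(-34 + f(-6)) = -50*(-34 + (⅐)*(-6)³) = -50*(-34 + (⅐)*(-216)) = -50*(-34 - 216/7) = -50*(-454/7) = 22700/7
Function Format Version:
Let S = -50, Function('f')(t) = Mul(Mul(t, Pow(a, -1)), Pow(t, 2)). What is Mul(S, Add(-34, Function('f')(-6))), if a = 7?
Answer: Rational(22700, 7) ≈ 3242.9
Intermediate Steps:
Function('f')(t) = Mul(Rational(1, 7), Pow(t, 3)) (Function('f')(t) = Mul(Mul(t, Pow(7, -1)), Pow(t, 2)) = Mul(Mul(t, Rational(1, 7)), Pow(t, 2)) = Mul(Mul(Rational(1, 7), t), Pow(t, 2)) = Mul(Rational(1, 7), Pow(t, 3)))
Mul(S, Add(-34, Function('f')(-6))) = Mul(-50, Add(-34, Mul(Rational(1, 7), Pow(-6, 3)))) = Mul(-50, Add(-34, Mul(Rational(1, 7), -216))) = Mul(-50, Add(-34, Rational(-216, 7))) = Mul(-50, Rational(-454, 7)) = Rational(22700, 7)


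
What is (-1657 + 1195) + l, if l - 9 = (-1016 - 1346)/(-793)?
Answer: -356867/793 ≈ -450.02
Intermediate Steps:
l = 9499/793 (l = 9 + (-1016 - 1346)/(-793) = 9 - 2362*(-1/793) = 9 + 2362/793 = 9499/793 ≈ 11.979)
(-1657 + 1195) + l = (-1657 + 1195) + 9499/793 = -462 + 9499/793 = -356867/793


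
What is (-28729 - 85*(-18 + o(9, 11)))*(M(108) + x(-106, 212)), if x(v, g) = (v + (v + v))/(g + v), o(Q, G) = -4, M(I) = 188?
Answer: -4968915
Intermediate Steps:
x(v, g) = 3*v/(g + v) (x(v, g) = (v + 2*v)/(g + v) = (3*v)/(g + v) = 3*v/(g + v))
(-28729 - 85*(-18 + o(9, 11)))*(M(108) + x(-106, 212)) = (-28729 - 85*(-18 - 4))*(188 + 3*(-106)/(212 - 106)) = (-28729 - 85*(-22))*(188 + 3*(-106)/106) = (-28729 + 1870)*(188 + 3*(-106)*(1/106)) = -26859*(188 - 3) = -26859*185 = -4968915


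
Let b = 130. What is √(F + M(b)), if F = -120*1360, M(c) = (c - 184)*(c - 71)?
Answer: I*√166386 ≈ 407.9*I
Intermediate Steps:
M(c) = (-184 + c)*(-71 + c)
F = -163200
√(F + M(b)) = √(-163200 + (13064 + 130² - 255*130)) = √(-163200 + (13064 + 16900 - 33150)) = √(-163200 - 3186) = √(-166386) = I*√166386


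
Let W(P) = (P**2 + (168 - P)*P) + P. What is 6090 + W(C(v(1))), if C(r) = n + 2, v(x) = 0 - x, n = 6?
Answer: 7442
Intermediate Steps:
v(x) = -x
C(r) = 8 (C(r) = 6 + 2 = 8)
W(P) = P + P**2 + P*(168 - P) (W(P) = (P**2 + P*(168 - P)) + P = P + P**2 + P*(168 - P))
6090 + W(C(v(1))) = 6090 + 169*8 = 6090 + 1352 = 7442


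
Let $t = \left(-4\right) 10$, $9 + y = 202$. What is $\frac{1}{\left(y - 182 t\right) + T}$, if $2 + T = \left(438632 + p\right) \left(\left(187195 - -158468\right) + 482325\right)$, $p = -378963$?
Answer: $\frac{1}{49405223443} \approx 2.0241 \cdot 10^{-11}$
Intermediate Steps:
$y = 193$ ($y = -9 + 202 = 193$)
$t = -40$
$T = 49405215970$ ($T = -2 + \left(438632 - 378963\right) \left(\left(187195 - -158468\right) + 482325\right) = -2 + 59669 \left(\left(187195 + 158468\right) + 482325\right) = -2 + 59669 \left(345663 + 482325\right) = -2 + 59669 \cdot 827988 = -2 + 49405215972 = 49405215970$)
$\frac{1}{\left(y - 182 t\right) + T} = \frac{1}{\left(193 - -7280\right) + 49405215970} = \frac{1}{\left(193 + 7280\right) + 49405215970} = \frac{1}{7473 + 49405215970} = \frac{1}{49405223443}$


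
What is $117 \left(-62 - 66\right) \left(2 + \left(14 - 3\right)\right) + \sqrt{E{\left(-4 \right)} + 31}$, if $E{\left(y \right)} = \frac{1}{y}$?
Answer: $-194688 + \frac{\sqrt{123}}{2} \approx -1.9468 \cdot 10^{5}$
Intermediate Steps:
$117 \left(-62 - 66\right) \left(2 + \left(14 - 3\right)\right) + \sqrt{E{\left(-4 \right)} + 31} = 117 \left(-62 - 66\right) \left(2 + \left(14 - 3\right)\right) + \sqrt{\frac{1}{-4} + 31} = 117 \left(- 128 \left(2 + 11\right)\right) + \sqrt{- \frac{1}{4} + 31} = 117 \left(\left(-128\right) 13\right) + \sqrt{\frac{123}{4}} = 117 \left(-1664\right) + \frac{\sqrt{123}}{2} = -194688 + \frac{\sqrt{123}}{2}$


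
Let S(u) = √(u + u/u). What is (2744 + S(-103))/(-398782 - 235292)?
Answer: -196/45291 - I*√102/634074 ≈ -0.0043276 - 1.5928e-5*I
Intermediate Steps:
S(u) = √(1 + u) (S(u) = √(u + 1) = √(1 + u))
(2744 + S(-103))/(-398782 - 235292) = (2744 + √(1 - 103))/(-398782 - 235292) = (2744 + √(-102))/(-634074) = (2744 + I*√102)*(-1/634074) = -196/45291 - I*√102/634074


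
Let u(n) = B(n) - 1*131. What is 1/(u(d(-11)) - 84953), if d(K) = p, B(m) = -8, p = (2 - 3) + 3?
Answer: -1/85092 ≈ -1.1752e-5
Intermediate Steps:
p = 2 (p = -1 + 3 = 2)
d(K) = 2
u(n) = -139 (u(n) = -8 - 1*131 = -8 - 131 = -139)
1/(u(d(-11)) - 84953) = 1/(-139 - 84953) = 1/(-85092) = -1/85092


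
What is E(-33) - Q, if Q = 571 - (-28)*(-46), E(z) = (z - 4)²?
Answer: 2086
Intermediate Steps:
E(z) = (-4 + z)²
Q = -717 (Q = 571 - 1*1288 = 571 - 1288 = -717)
E(-33) - Q = (-4 - 33)² - 1*(-717) = (-37)² + 717 = 1369 + 717 = 2086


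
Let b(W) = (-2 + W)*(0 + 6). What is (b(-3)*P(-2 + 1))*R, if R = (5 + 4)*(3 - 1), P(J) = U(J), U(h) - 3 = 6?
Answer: -4860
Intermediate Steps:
U(h) = 9 (U(h) = 3 + 6 = 9)
P(J) = 9
b(W) = -12 + 6*W (b(W) = (-2 + W)*6 = -12 + 6*W)
R = 18 (R = 9*2 = 18)
(b(-3)*P(-2 + 1))*R = ((-12 + 6*(-3))*9)*18 = ((-12 - 18)*9)*18 = -30*9*18 = -270*18 = -4860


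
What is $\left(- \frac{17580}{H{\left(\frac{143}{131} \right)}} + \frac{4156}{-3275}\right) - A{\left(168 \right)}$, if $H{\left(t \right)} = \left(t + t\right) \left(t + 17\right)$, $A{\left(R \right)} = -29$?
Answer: $- \frac{15441284332}{36997675} \approx -417.36$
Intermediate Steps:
$H{\left(t \right)} = 2 t \left(17 + t\right)$
$\left(- \frac{17580}{H{\left(\frac{143}{131} \right)}} + \frac{4156}{-3275}\right) - A{\left(168 \right)} = \left(- \frac{17580}{2 \cdot \frac{143}{131} \left(17 + \frac{143}{131}\right)} + \frac{4156}{-3275}\right) - -29 = \left(- \frac{17580}{2 \cdot 143 \cdot \frac{1}{131} \left(17 + 143 \cdot \frac{1}{131}\right)} + 4156 \left(- \frac{1}{3275}\right)\right) + 29 = \left(- \frac{17580}{2 \cdot \frac{143}{131} \left(17 + \frac{143}{131}\right)} - \frac{4156}{3275}\right) + 29 = \left(- \frac{17580}{2 \cdot \frac{143}{131} \cdot \frac{2370}{131}} - \frac{4156}{3275}\right) + 29 = \left(- \frac{17580}{\frac{677820}{17161}} - \frac{4156}{3275}\right) + 29 = \left(\left(-17580\right) \frac{17161}{677820} - \frac{4156}{3275}\right) + 29 = \left(- \frac{5028173}{11297} - \frac{4156}{3275}\right) + 29 = - \frac{16514216907}{36997675} + 29 = - \frac{15441284332}{36997675}$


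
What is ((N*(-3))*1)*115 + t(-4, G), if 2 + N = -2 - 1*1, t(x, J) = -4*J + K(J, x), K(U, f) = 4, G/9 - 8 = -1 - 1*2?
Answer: 1549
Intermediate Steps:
G = 45 (G = 72 + 9*(-1 - 1*2) = 72 + 9*(-1 - 2) = 72 + 9*(-3) = 72 - 27 = 45)
t(x, J) = 4 - 4*J (t(x, J) = -4*J + 4 = 4 - 4*J)
N = -5 (N = -2 + (-2 - 1*1) = -2 + (-2 - 1) = -2 - 3 = -5)
((N*(-3))*1)*115 + t(-4, G) = (-5*(-3)*1)*115 + (4 - 4*45) = (15*1)*115 + (4 - 180) = 15*115 - 176 = 1725 - 176 = 1549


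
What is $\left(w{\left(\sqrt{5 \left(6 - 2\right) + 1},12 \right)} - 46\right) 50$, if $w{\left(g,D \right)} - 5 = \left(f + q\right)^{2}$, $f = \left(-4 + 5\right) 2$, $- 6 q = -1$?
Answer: $- \frac{32675}{18} \approx -1815.3$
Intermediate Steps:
$q = \frac{1}{6}$ ($q = \left(- \frac{1}{6}\right) \left(-1\right) = \frac{1}{6} \approx 0.16667$)
$f = 2$ ($f = 1 \cdot 2 = 2$)
$w{\left(g,D \right)} = \frac{349}{36}$ ($w{\left(g,D \right)} = 5 + \left(2 + \frac{1}{6}\right)^{2} = 5 + \left(\frac{13}{6}\right)^{2} = 5 + \frac{169}{36} = \frac{349}{36}$)
$\left(w{\left(\sqrt{5 \left(6 - 2\right) + 1},12 \right)} - 46\right) 50 = \left(\frac{349}{36} - 46\right) 50 = \left(- \frac{1307}{36}\right) 50 = - \frac{32675}{18}$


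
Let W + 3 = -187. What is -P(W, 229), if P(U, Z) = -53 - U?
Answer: -137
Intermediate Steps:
W = -190 (W = -3 - 187 = -190)
-P(W, 229) = -(-53 - 1*(-190)) = -(-53 + 190) = -1*137 = -137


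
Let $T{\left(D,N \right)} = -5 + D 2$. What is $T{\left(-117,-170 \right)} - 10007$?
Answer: $-10246$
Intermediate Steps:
$T{\left(D,N \right)} = -5 + 2 D$
$T{\left(-117,-170 \right)} - 10007 = \left(-5 + 2 \left(-117\right)\right) - 10007 = \left(-5 - 234\right) - 10007 = -239 - 10007 = -10246$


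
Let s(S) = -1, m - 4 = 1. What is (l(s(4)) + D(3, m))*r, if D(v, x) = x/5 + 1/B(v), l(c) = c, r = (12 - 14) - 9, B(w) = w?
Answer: -11/3 ≈ -3.6667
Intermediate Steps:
m = 5 (m = 4 + 1 = 5)
r = -11 (r = -2 - 9 = -11)
D(v, x) = 1/v + x/5 (D(v, x) = x/5 + 1/v = 1/v + x/5)
(l(s(4)) + D(3, m))*r = (-1 + (1/3 + (⅕)*5))*(-11) = (-1 + (⅓ + 1))*(-11) = (-1 + 4/3)*(-11) = (⅓)*(-11) = -11/3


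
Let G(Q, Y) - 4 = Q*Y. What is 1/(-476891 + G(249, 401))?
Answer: -1/377038 ≈ -2.6523e-6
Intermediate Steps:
G(Q, Y) = 4 + Q*Y
1/(-476891 + G(249, 401)) = 1/(-476891 + (4 + 249*401)) = 1/(-476891 + (4 + 99849)) = 1/(-476891 + 99853) = 1/(-377038) = -1/377038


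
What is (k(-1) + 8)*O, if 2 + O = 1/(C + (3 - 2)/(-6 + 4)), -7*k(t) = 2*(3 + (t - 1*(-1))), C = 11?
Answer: -2000/147 ≈ -13.605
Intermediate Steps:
k(t) = -8/7 - 2*t/7 (k(t) = -2*(3 + (t - 1*(-1)))/7 = -2*(3 + (t + 1))/7 = -2*(3 + (1 + t))/7 = -2*(4 + t)/7 = -(8 + 2*t)/7 = -8/7 - 2*t/7)
O = -40/21 (O = -2 + 1/(11 + (3 - 2)/(-6 + 4)) = -2 + 1/(11 + 1/(-2)) = -2 + 1/(11 + 1*(-1/2)) = -2 + 1/(11 - 1/2) = -2 + 1/(21/2) = -2 + 2/21 = -40/21 ≈ -1.9048)
(k(-1) + 8)*O = ((-8/7 - 2/7*(-1)) + 8)*(-40/21) = ((-8/7 + 2/7) + 8)*(-40/21) = (-6/7 + 8)*(-40/21) = (50/7)*(-40/21) = -2000/147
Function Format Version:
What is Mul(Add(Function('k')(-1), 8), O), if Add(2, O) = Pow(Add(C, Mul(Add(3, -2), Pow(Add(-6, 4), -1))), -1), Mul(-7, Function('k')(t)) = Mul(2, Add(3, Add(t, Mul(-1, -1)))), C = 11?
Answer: Rational(-2000, 147) ≈ -13.605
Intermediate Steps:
Function('k')(t) = Add(Rational(-8, 7), Mul(Rational(-2, 7), t)) (Function('k')(t) = Mul(Rational(-1, 7), Mul(2, Add(3, Add(t, Mul(-1, -1))))) = Mul(Rational(-1, 7), Mul(2, Add(3, Add(t, 1)))) = Mul(Rational(-1, 7), Mul(2, Add(3, Add(1, t)))) = Mul(Rational(-1, 7), Mul(2, Add(4, t))) = Mul(Rational(-1, 7), Add(8, Mul(2, t))) = Add(Rational(-8, 7), Mul(Rational(-2, 7), t)))
O = Rational(-40, 21) (O = Add(-2, Pow(Add(11, Mul(Add(3, -2), Pow(Add(-6, 4), -1))), -1)) = Add(-2, Pow(Add(11, Mul(1, Pow(-2, -1))), -1)) = Add(-2, Pow(Add(11, Mul(1, Rational(-1, 2))), -1)) = Add(-2, Pow(Add(11, Rational(-1, 2)), -1)) = Add(-2, Pow(Rational(21, 2), -1)) = Add(-2, Rational(2, 21)) = Rational(-40, 21) ≈ -1.9048)
Mul(Add(Function('k')(-1), 8), O) = Mul(Add(Add(Rational(-8, 7), Mul(Rational(-2, 7), -1)), 8), Rational(-40, 21)) = Mul(Add(Add(Rational(-8, 7), Rational(2, 7)), 8), Rational(-40, 21)) = Mul(Add(Rational(-6, 7), 8), Rational(-40, 21)) = Mul(Rational(50, 7), Rational(-40, 21)) = Rational(-2000, 147)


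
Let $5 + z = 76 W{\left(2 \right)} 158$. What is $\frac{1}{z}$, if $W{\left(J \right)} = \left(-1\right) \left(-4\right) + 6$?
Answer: $\frac{1}{120075} \approx 8.3281 \cdot 10^{-6}$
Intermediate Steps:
$W{\left(J \right)} = 10$ ($W{\left(J \right)} = 4 + 6 = 10$)
$z = 120075$ ($z = -5 + 76 \cdot 10 \cdot 158 = -5 + 760 \cdot 158 = -5 + 120080 = 120075$)
$\frac{1}{z} = \frac{1}{120075}$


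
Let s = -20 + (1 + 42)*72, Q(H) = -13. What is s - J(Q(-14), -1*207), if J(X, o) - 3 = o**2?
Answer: -39776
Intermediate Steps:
s = 3076 (s = -20 + 43*72 = -20 + 3096 = 3076)
J(X, o) = 3 + o**2
s - J(Q(-14), -1*207) = 3076 - (3 + (-1*207)**2) = 3076 - (3 + (-207)**2) = 3076 - (3 + 42849) = 3076 - 1*42852 = 3076 - 42852 = -39776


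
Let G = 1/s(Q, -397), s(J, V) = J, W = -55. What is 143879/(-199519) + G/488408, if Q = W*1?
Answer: -3864941204279/5359567166360 ≈ -0.72113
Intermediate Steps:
Q = -55 (Q = -55*1 = -55)
G = -1/55 (G = 1/(-55) = -1/55 ≈ -0.018182)
143879/(-199519) + G/488408 = 143879/(-199519) - 1/55/488408 = 143879*(-1/199519) - 1/55*1/488408 = -143879/199519 - 1/26862440 = -3864941204279/5359567166360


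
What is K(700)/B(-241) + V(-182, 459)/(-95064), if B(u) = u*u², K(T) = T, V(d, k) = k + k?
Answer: -126630089/13045689572 ≈ -0.0097067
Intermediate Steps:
V(d, k) = 2*k
B(u) = u³
K(700)/B(-241) + V(-182, 459)/(-95064) = 700/((-241)³) + (2*459)/(-95064) = 700/(-13997521) + 918*(-1/95064) = 700*(-1/13997521) - 9/932 = -700/13997521 - 9/932 = -126630089/13045689572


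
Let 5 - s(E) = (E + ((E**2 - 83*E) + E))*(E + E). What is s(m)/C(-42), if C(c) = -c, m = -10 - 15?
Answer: 132505/42 ≈ 3154.9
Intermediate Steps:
m = -25
s(E) = 5 - 2*E*(E**2 - 81*E) (s(E) = 5 - (E + ((E**2 - 83*E) + E))*(E + E) = 5 - (E + (E**2 - 82*E))*2*E = 5 - (E**2 - 81*E)*2*E = 5 - 2*E*(E**2 - 81*E))
s(m)/C(-42) = (5 - 2*(-25)**3 + 162*(-25)**2)/((-1*(-42))) = (5 - 2*(-15625) + 162*625)/42 = (5 + 31250 + 101250)*(1/42) = 132505*(1/42) = 132505/42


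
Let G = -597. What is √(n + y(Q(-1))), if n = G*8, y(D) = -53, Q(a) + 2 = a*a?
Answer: I*√4829 ≈ 69.491*I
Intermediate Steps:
Q(a) = -2 + a² (Q(a) = -2 + a*a = -2 + a²)
n = -4776 (n = -597*8 = -4776)
√(n + y(Q(-1))) = √(-4776 - 53) = √(-4829) = I*√4829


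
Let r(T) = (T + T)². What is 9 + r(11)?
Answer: 493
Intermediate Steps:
r(T) = 4*T² (r(T) = (2*T)² = 4*T²)
9 + r(11) = 9 + 4*11² = 9 + 4*121 = 9 + 484 = 493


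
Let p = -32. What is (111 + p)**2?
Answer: 6241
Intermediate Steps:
(111 + p)**2 = (111 - 32)**2 = 79**2 = 6241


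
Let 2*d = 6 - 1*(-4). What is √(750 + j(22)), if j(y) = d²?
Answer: 5*√31 ≈ 27.839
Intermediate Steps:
d = 5 (d = (6 - 1*(-4))/2 = (6 + 4)/2 = (½)*10 = 5)
j(y) = 25 (j(y) = 5² = 25)
√(750 + j(22)) = √(750 + 25) = √775 = 5*√31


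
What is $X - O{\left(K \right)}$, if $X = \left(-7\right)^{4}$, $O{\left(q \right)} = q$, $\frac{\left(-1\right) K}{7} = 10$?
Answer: $2471$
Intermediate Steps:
$K = -70$ ($K = \left(-7\right) 10 = -70$)
$X = 2401$
$X - O{\left(K \right)} = 2401 - -70 = 2401 + 70 = 2471$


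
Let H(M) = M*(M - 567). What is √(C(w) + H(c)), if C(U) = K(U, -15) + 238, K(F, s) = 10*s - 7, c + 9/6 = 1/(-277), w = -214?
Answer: √287214379/554 ≈ 30.591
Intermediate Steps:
c = -833/554 (c = -3/2 + 1/(-277) = -3/2 - 1/277 = -833/554 ≈ -1.5036)
H(M) = M*(-567 + M)
K(F, s) = -7 + 10*s
C(U) = 81 (C(U) = (-7 + 10*(-15)) + 238 = (-7 - 150) + 238 = -157 + 238 = 81)
√(C(w) + H(c)) = √(81 - 833*(-567 - 833/554)/554) = √(81 - 833/554*(-314951/554)) = √(81 + 262354183/306916) = √(287214379/306916) = √287214379/554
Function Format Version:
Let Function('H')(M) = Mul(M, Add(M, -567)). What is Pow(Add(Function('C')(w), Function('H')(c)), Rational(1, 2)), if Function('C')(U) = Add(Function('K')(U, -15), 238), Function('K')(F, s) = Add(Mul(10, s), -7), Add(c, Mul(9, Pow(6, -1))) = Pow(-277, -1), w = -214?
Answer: Mul(Rational(1, 554), Pow(287214379, Rational(1, 2))) ≈ 30.591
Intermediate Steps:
c = Rational(-833, 554) (c = Add(Rational(-3, 2), Pow(-277, -1)) = Add(Rational(-3, 2), Rational(-1, 277)) = Rational(-833, 554) ≈ -1.5036)
Function('H')(M) = Mul(M, Add(-567, M))
Function('K')(F, s) = Add(-7, Mul(10, s))
Function('C')(U) = 81 (Function('C')(U) = Add(Add(-7, Mul(10, -15)), 238) = Add(Add(-7, -150), 238) = Add(-157, 238) = 81)
Pow(Add(Function('C')(w), Function('H')(c)), Rational(1, 2)) = Pow(Add(81, Mul(Rational(-833, 554), Add(-567, Rational(-833, 554)))), Rational(1, 2)) = Pow(Add(81, Mul(Rational(-833, 554), Rational(-314951, 554))), Rational(1, 2)) = Pow(Add(81, Rational(262354183, 306916)), Rational(1, 2)) = Pow(Rational(287214379, 306916), Rational(1, 2)) = Mul(Rational(1, 554), Pow(287214379, Rational(1, 2)))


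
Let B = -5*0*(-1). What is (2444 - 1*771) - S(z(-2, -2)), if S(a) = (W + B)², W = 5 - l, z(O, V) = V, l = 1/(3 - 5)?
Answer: 6571/4 ≈ 1642.8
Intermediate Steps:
B = 0 (B = 0*(-1) = 0)
l = -½ (l = 1/(-2) = -½ ≈ -0.50000)
W = 11/2 (W = 5 - 1*(-½) = 5 + ½ = 11/2 ≈ 5.5000)
S(a) = 121/4 (S(a) = (11/2 + 0)² = (11/2)² = 121/4)
(2444 - 1*771) - S(z(-2, -2)) = (2444 - 1*771) - 1*121/4 = (2444 - 771) - 121/4 = 1673 - 121/4 = 6571/4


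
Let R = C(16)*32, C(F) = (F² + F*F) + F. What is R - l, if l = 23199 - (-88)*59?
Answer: -11495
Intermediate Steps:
C(F) = F + 2*F² (C(F) = (F² + F²) + F = 2*F² + F = F + 2*F²)
l = 28391 (l = 23199 - 1*(-5192) = 23199 + 5192 = 28391)
R = 16896 (R = (16*(1 + 2*16))*32 = (16*(1 + 32))*32 = (16*33)*32 = 528*32 = 16896)
R - l = 16896 - 1*28391 = 16896 - 28391 = -11495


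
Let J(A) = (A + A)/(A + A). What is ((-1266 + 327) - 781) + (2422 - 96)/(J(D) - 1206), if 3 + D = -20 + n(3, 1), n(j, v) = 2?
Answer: -2074926/1205 ≈ -1721.9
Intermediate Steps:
D = -21 (D = -3 + (-20 + 2) = -3 - 18 = -21)
J(A) = 1 (J(A) = (2*A)/((2*A)) = (2*A)*(1/(2*A)) = 1)
((-1266 + 327) - 781) + (2422 - 96)/(J(D) - 1206) = ((-1266 + 327) - 781) + (2422 - 96)/(1 - 1206) = (-939 - 781) + 2326/(-1205) = -1720 + 2326*(-1/1205) = -1720 - 2326/1205 = -2074926/1205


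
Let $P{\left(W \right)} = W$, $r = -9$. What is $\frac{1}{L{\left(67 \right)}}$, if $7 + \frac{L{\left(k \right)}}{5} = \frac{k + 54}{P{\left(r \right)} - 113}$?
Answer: $- \frac{122}{4875} \approx -0.025026$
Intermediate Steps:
$L{\left(k \right)} = - \frac{2270}{61} - \frac{5 k}{122}$ ($L{\left(k \right)} = -35 + 5 \frac{k + 54}{-9 - 113} = -35 + 5 \frac{54 + k}{-122} = -35 + 5 \left(54 + k\right) \left(- \frac{1}{122}\right) = -35 + 5 \left(- \frac{27}{61} - \frac{k}{122}\right) = -35 - \left(\frac{135}{61} + \frac{5 k}{122}\right) = - \frac{2270}{61} - \frac{5 k}{122}$)
$\frac{1}{L{\left(67 \right)}} = \frac{1}{- \frac{2270}{61} - \frac{335}{122}} = \frac{1}{- \frac{4875}{122}} = - \frac{122}{4875}$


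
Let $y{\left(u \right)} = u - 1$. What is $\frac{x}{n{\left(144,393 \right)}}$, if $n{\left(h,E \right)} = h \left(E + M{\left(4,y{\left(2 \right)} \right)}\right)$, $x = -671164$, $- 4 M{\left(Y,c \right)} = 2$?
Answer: $- \frac{167791}{14130} \approx -11.875$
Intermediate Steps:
$y{\left(u \right)} = -1 + u$
$M{\left(Y,c \right)} = - \frac{1}{2}$ ($M{\left(Y,c \right)} = \left(- \frac{1}{4}\right) 2 = - \frac{1}{2}$)
$n{\left(h,E \right)} = h \left(- \frac{1}{2} + E\right)$ ($n{\left(h,E \right)} = h \left(E - \frac{1}{2}\right) = h \left(- \frac{1}{2} + E\right)$)
$\frac{x}{n{\left(144,393 \right)}} = - \frac{671164}{144 \left(- \frac{1}{2} + 393\right)} = - \frac{671164}{144 \cdot \frac{785}{2}} = - \frac{671164}{56520} = \left(-671164\right) \frac{1}{56520} = - \frac{167791}{14130}$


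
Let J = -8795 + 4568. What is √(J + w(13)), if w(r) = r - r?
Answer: I*√4227 ≈ 65.015*I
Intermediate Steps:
w(r) = 0
J = -4227
√(J + w(13)) = √(-4227 + 0) = √(-4227) = I*√4227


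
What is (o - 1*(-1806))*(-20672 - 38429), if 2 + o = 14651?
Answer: -972506955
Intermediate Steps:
o = 14649 (o = -2 + 14651 = 14649)
(o - 1*(-1806))*(-20672 - 38429) = (14649 - 1*(-1806))*(-20672 - 38429) = (14649 + 1806)*(-59101) = 16455*(-59101) = -972506955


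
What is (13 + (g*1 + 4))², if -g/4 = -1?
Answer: 441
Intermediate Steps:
g = 4 (g = -4*(-1) = 4)
(13 + (g*1 + 4))² = (13 + (4*1 + 4))² = (13 + (4 + 4))² = (13 + 8)² = 21² = 441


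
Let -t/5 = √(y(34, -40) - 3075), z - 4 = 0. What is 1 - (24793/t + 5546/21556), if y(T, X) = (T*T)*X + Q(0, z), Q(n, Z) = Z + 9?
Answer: 8005/10778 - 24793*I*√5478/82170 ≈ 0.74272 - 22.332*I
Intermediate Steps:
z = 4 (z = 4 + 0 = 4)
Q(n, Z) = 9 + Z
y(T, X) = 13 + X*T² (y(T, X) = (T*T)*X + (9 + 4) = T²*X + 13 = X*T² + 13 = 13 + X*T²)
t = -15*I*√5478 (t = -5*√((13 - 40*34²) - 3075) = -5*√((13 - 40*1156) - 3075) = -5*√((13 - 46240) - 3075) = -5*√(-46227 - 3075) = -15*I*√5478 ≈ -1110.2*I)
1 - (24793/t + 5546/21556) = 1 - (24793/((-15*I*√5478)) + 5546/21556) = 1 - (24793*(I*√5478/82170) + 5546*(1/21556)) = 1 - (24793*I*√5478/82170 + 2773/10778) = 1 - (2773/10778 + 24793*I*√5478/82170) = 1 + (-2773/10778 - 24793*I*√5478/82170) = 8005/10778 - 24793*I*√5478/82170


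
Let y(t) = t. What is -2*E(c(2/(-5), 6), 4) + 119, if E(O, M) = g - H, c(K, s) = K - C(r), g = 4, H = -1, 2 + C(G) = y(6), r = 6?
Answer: 109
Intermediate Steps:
C(G) = 4 (C(G) = -2 + 6 = 4)
c(K, s) = -4 + K (c(K, s) = K - 1*4 = K - 4 = -4 + K)
E(O, M) = 5 (E(O, M) = 4 - 1*(-1) = 4 + 1 = 5)
-2*E(c(2/(-5), 6), 4) + 119 = -2*5 + 119 = -10 + 119 = 109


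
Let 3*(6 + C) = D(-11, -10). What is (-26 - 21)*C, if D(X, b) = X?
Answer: 1363/3 ≈ 454.33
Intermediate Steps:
C = -29/3 (C = -6 + (1/3)*(-11) = -6 - 11/3 = -29/3 ≈ -9.6667)
(-26 - 21)*C = (-26 - 21)*(-29/3) = -47*(-29/3) = 1363/3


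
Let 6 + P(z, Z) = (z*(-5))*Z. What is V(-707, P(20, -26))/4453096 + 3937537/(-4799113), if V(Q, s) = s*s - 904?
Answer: 3688468914941/5342727725962 ≈ 0.69037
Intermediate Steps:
P(z, Z) = -6 - 5*Z*z (P(z, Z) = -6 + (z*(-5))*Z = -6 + (-5*z)*Z = -6 - 5*Z*z)
V(Q, s) = -904 + s**2 (V(Q, s) = s**2 - 904 = -904 + s**2)
V(-707, P(20, -26))/4453096 + 3937537/(-4799113) = (-904 + (-6 - 5*(-26)*20)**2)/4453096 + 3937537/(-4799113) = (-904 + (-6 + 2600)**2)*(1/4453096) + 3937537*(-1/4799113) = (-904 + 2594**2)*(1/4453096) - 3937537/4799113 = (-904 + 6728836)*(1/4453096) - 3937537/4799113 = 6727932*(1/4453096) - 3937537/4799113 = 1681983/1113274 - 3937537/4799113 = 3688468914941/5342727725962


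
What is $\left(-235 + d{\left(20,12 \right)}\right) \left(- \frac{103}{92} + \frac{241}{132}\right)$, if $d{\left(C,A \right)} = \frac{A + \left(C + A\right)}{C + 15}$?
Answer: $- \frac{1461672}{8855} \approx -165.07$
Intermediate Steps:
$d{\left(C,A \right)} = \frac{C + 2 A}{15 + C}$ ($d{\left(C,A \right)} = \frac{A + \left(A + C\right)}{15 + C} = \frac{C + 2 A}{15 + C}$)
$\left(-235 + d{\left(20,12 \right)}\right) \left(- \frac{103}{92} + \frac{241}{132}\right) = \left(-235 + \frac{20 + 2 \cdot 12}{15 + 20}\right) \left(- \frac{103}{92} + \frac{241}{132}\right) = \left(-235 + \frac{20 + 24}{35}\right) \left(\left(-103\right) \frac{1}{92} + 241 \cdot \frac{1}{132}\right) = \left(-235 + \frac{1}{35} \cdot 44\right) \left(- \frac{103}{92} + \frac{241}{132}\right) = \left(-235 + \frac{44}{35}\right) \frac{536}{759} = \left(- \frac{8181}{35}\right) \frac{536}{759} = - \frac{1461672}{8855}$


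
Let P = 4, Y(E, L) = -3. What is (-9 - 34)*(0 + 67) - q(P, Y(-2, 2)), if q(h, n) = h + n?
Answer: -2882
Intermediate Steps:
(-9 - 34)*(0 + 67) - q(P, Y(-2, 2)) = (-9 - 34)*(0 + 67) - (4 - 3) = -43*67 - 1*1 = -2881 - 1 = -2882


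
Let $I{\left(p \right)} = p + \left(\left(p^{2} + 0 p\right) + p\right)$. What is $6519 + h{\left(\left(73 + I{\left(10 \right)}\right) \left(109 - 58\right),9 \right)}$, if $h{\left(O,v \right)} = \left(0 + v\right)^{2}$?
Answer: $6600$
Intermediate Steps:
$I{\left(p \right)} = p^{2} + 2 p$ ($I{\left(p \right)} = p + \left(\left(p^{2} + 0\right) + p\right) = p + \left(p^{2} + p\right) = p + \left(p + p^{2}\right) = p^{2} + 2 p$)
$h{\left(O,v \right)} = v^{2}$
$6519 + h{\left(\left(73 + I{\left(10 \right)}\right) \left(109 - 58\right),9 \right)} = 6519 + 9^{2} = 6519 + 81 = 6600$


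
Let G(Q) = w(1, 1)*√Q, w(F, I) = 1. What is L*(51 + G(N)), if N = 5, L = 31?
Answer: 1581 + 31*√5 ≈ 1650.3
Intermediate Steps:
G(Q) = √Q (G(Q) = 1*√Q = √Q)
L*(51 + G(N)) = 31*(51 + √5) = 1581 + 31*√5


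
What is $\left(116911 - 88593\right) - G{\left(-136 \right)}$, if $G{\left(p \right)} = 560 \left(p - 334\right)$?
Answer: $291518$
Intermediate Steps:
$G{\left(p \right)} = -187040 + 560 p$ ($G{\left(p \right)} = 560 \left(-334 + p\right) = -187040 + 560 p$)
$\left(116911 - 88593\right) - G{\left(-136 \right)} = \left(116911 - 88593\right) - \left(-187040 + 560 \left(-136\right)\right) = \left(116911 - 88593\right) - \left(-187040 - 76160\right) = 28318 - -263200 = 28318 + 263200 = 291518$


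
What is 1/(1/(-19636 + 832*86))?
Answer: 51916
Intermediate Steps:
1/(1/(-19636 + 832*86)) = 1/(1/(-19636 + 71552)) = 1/(1/51916) = 51916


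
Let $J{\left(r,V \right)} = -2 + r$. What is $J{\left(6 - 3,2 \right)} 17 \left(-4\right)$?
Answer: $-68$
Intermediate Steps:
$J{\left(6 - 3,2 \right)} 17 \left(-4\right) = \left(-2 + \left(6 - 3\right)\right) 17 \left(-4\right) = \left(-2 + 3\right) 17 \left(-4\right) = 1 \cdot 17 \left(-4\right) = 17 \left(-4\right) = -68$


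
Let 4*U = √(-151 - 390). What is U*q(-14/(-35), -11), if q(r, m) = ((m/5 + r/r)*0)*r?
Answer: 0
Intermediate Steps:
U = I*√541/4 (U = √(-151 - 390)/4 = √(-541)/4 = (I*√541)/4 = I*√541/4 ≈ 5.8148*I)
q(r, m) = 0 (q(r, m) = ((m*(⅕) + 1)*0)*r = ((m/5 + 1)*0)*r = ((1 + m/5)*0)*r = 0*r = 0)
U*q(-14/(-35), -11) = (I*√541/4)*0 = 0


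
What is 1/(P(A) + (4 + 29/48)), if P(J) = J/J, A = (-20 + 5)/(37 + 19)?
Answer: 48/269 ≈ 0.17844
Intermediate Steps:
A = -15/56 ≈ -0.26786
P(J) = 1
1/(P(A) + (4 + 29/48)) = 1/(1 + (4 + 29/48)) = 1/(1 + 221/48) = 1/(269/48) = 48/269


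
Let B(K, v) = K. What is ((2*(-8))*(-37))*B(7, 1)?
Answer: 4144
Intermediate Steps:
((2*(-8))*(-37))*B(7, 1) = ((2*(-8))*(-37))*7 = -16*(-37)*7 = 592*7 = 4144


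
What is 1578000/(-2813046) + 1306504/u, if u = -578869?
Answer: -764785188864/271397520829 ≈ -2.8180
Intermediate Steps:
1578000/(-2813046) + 1306504/u = 1578000/(-2813046) + 1306504/(-578869) = 1578000*(-1/2813046) + 1306504*(-1/578869) = -263000/468841 - 1306504/578869 = -764785188864/271397520829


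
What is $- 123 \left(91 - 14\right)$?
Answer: $-9471$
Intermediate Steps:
$- 123 \left(91 - 14\right) = \left(-123\right) 77 = -9471$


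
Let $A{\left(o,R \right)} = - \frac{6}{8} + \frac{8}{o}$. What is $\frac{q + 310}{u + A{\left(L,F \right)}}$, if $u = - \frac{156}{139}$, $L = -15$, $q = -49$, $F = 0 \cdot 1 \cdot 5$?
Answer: $- \frac{2176740}{20063} \approx -108.5$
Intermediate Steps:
$F = 0$ ($F = 0 \cdot 5 = 0$)
$A{\left(o,R \right)} = - \frac{3}{4} + \frac{8}{o}$ ($A{\left(o,R \right)} = \left(-6\right) \frac{1}{8} + \frac{8}{o} = - \frac{3}{4} + \frac{8}{o}$)
$u = - \frac{156}{139}$ ($u = \left(-156\right) \frac{1}{139} = - \frac{156}{139} \approx -1.1223$)
$\frac{q + 310}{u + A{\left(L,F \right)}} = \frac{-49 + 310}{- \frac{156}{139} - \left(\frac{3}{4} - \frac{8}{-15}\right)} = \frac{261}{- \frac{156}{139} + \left(- \frac{3}{4} + 8 \left(- \frac{1}{15}\right)\right)} = \frac{261}{- \frac{156}{139} - \frac{77}{60}} = \frac{261}{- \frac{20063}{8340}} = 261 \left(- \frac{8340}{20063}\right) = - \frac{2176740}{20063}$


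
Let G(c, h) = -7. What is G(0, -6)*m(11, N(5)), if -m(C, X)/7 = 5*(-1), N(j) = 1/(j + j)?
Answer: -245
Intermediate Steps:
N(j) = 1/(2*j)
m(C, X) = 35 (m(C, X) = -35*(-1) = -7*(-5) = 35)
G(0, -6)*m(11, N(5)) = -7*35 = -245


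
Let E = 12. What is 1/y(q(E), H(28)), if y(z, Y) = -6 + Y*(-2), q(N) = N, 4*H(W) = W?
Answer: -1/20 ≈ -0.050000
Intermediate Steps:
H(W) = W/4
y(z, Y) = -6 - 2*Y
1/y(q(E), H(28)) = 1/(-6 - 28/2) = 1/(-6 - 2*7) = 1/(-6 - 14) = 1/(-20) = -1/20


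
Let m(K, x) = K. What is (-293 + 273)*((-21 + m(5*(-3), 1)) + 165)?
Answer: -2580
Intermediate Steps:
(-293 + 273)*((-21 + m(5*(-3), 1)) + 165) = (-293 + 273)*((-21 + 5*(-3)) + 165) = -20*((-21 - 15) + 165) = -20*(-36 + 165) = -20*129 = -2580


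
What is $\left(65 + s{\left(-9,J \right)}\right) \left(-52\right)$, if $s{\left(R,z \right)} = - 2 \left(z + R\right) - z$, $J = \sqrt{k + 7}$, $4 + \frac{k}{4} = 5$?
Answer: $-4316 + 156 \sqrt{11} \approx -3798.6$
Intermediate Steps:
$k = 4$ ($k = -16 + 4 \cdot 5 = -16 + 20 = 4$)
$J = \sqrt{11}$ ($J = \sqrt{4 + 7} = \sqrt{11} \approx 3.3166$)
$s{\left(R,z \right)} = - 3 z - 2 R$ ($s{\left(R,z \right)} = - 2 \left(R + z\right) - z = \left(- 2 R - 2 z\right) - z = - 3 z - 2 R$)
$\left(65 + s{\left(-9,J \right)}\right) \left(-52\right) = \left(65 - \left(-18 + 3 \sqrt{11}\right)\right) \left(-52\right) = \left(65 + \left(- 3 \sqrt{11} + 18\right)\right) \left(-52\right) = \left(65 + \left(18 - 3 \sqrt{11}\right)\right) \left(-52\right) = \left(83 - 3 \sqrt{11}\right) \left(-52\right) = -4316 + 156 \sqrt{11}$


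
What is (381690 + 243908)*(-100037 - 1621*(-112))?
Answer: 50995620970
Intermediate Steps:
(381690 + 243908)*(-100037 - 1621*(-112)) = 625598*(-100037 + 181552) = 625598*81515 = 50995620970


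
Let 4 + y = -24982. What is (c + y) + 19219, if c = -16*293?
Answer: -10455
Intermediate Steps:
y = -24986 (y = -4 - 24982 = -24986)
c = -4688
(c + y) + 19219 = (-4688 - 24986) + 19219 = -29674 + 19219 = -10455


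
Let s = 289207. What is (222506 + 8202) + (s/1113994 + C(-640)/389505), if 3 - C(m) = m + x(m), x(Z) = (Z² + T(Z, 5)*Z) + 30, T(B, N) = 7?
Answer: 100105301225244337/433906232970 ≈ 2.3071e+5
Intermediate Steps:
x(Z) = 30 + Z² + 7*Z (x(Z) = (Z² + 7*Z) + 30 = 30 + Z² + 7*Z)
C(m) = -27 - m² - 8*m (C(m) = 3 - (m + (30 + m² + 7*m)) = 3 - (30 + m² + 8*m) = 3 + (-30 - m² - 8*m) = -27 - m² - 8*m)
(222506 + 8202) + (s/1113994 + C(-640)/389505) = (222506 + 8202) + (289207/1113994 + (-27 - 1*(-640)² - 8*(-640))/389505) = 230708 + (289207*(1/1113994) + (-27 - 1*409600 + 5120)*(1/389505)) = 230708 + (289207/1113994 + (-27 - 409600 + 5120)*(1/389505)) = 230708 + (289207/1113994 - 404507*1/389505) = 230708 + (289207/1113994 - 404507/389505) = 230708 - 337970798423/433906232970 = 100105301225244337/433906232970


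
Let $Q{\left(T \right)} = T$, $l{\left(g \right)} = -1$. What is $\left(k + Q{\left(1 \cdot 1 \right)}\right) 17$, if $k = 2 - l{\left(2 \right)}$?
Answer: $68$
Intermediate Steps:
$k = 3$ ($k = 2 - -1 = 2 + 1 = 3$)
$\left(k + Q{\left(1 \cdot 1 \right)}\right) 17 = \left(3 + 1 \cdot 1\right) 17 = \left(3 + 1\right) 17 = 4 \cdot 17 = 68$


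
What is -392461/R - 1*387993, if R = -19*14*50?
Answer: -5159914439/13300 ≈ -3.8796e+5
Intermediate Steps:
R = -13300 (R = -266*50 = -13300)
-392461/R - 1*387993 = -392461/(-13300) - 1*387993 = -392461*(-1/13300) - 387993 = 392461/13300 - 387993 = -5159914439/13300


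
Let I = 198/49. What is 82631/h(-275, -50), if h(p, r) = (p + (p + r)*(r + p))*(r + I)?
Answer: -82631/4841800 ≈ -0.017066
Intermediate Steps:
I = 198/49 (I = 198*(1/49) = 198/49 ≈ 4.0408)
h(p, r) = (198/49 + r)*(p + (p + r)²) (h(p, r) = (p + (p + r)*(r + p))*(r + 198/49) = (p + (p + r)*(p + r))*(198/49 + r) = (p + (p + r)²)*(198/49 + r) = (198/49 + r)*(p + (p + r)²))
82631/h(-275, -50) = 82631/((198/49)*(-275) + 198*(-275 - 50)²/49 - 275*(-50) - 50*(-275 - 50)²) = 82631/(-54450/49 + (198/49)*(-325)² + 13750 - 50*(-325)²) = 82631/(-54450/49 + (198/49)*105625 + 13750 - 50*105625) = 82631/(-54450/49 + 20913750/49 + 13750 - 5281250) = 82631/(-4841800) = 82631*(-1/4841800) = -82631/4841800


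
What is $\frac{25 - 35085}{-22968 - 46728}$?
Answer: $\frac{8765}{17424} \approx 0.50304$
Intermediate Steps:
$\frac{25 - 35085}{-22968 - 46728} = - \frac{35060}{-69696} = \left(-35060\right) \left(- \frac{1}{69696}\right) = \frac{8765}{17424}$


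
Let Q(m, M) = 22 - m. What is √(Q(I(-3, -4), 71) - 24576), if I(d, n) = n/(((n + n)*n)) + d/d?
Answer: I*√392878/4 ≈ 156.7*I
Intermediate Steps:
I(d, n) = 1 + 1/(2*n) (I(d, n) = n/(((2*n)*n)) + 1 = n/((2*n²)) + 1 = n*(1/(2*n²)) + 1 = 1/(2*n) + 1 = 1 + 1/(2*n))
√(Q(I(-3, -4), 71) - 24576) = √((22 - (½ - 4)/(-4)) - 24576) = √((22 - (-1)*(-7)/(4*2)) - 24576) = √((22 - 1*7/8) - 24576) = √((22 - 7/8) - 24576) = √(169/8 - 24576) = √(-196439/8) = I*√392878/4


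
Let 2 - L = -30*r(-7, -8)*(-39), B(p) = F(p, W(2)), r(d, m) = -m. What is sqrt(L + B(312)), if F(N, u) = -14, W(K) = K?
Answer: 2*I*sqrt(2343) ≈ 96.809*I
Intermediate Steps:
B(p) = -14
L = -9358 (L = 2 - (-(-30)*(-8))*(-39) = 2 - (-30*8)*(-39) = 2 - (-240)*(-39) = 2 - 1*9360 = 2 - 9360 = -9358)
sqrt(L + B(312)) = sqrt(-9358 - 14) = sqrt(-9372) = 2*I*sqrt(2343)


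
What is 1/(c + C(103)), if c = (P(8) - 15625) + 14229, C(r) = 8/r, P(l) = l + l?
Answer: -103/142132 ≈ -0.00072468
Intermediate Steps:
P(l) = 2*l
c = -1380 (c = (2*8 - 15625) + 14229 = (16 - 15625) + 14229 = -15609 + 14229 = -1380)
1/(c + C(103)) = 1/(-1380 + 8/103) = 1/(-142132/103) = -103/142132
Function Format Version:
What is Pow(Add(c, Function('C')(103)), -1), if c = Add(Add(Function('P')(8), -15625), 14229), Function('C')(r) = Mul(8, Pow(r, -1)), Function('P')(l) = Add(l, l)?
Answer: Rational(-103, 142132) ≈ -0.00072468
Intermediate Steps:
Function('P')(l) = Mul(2, l)
c = -1380 (c = Add(Add(Mul(2, 8), -15625), 14229) = Add(Add(16, -15625), 14229) = Add(-15609, 14229) = -1380)
Pow(Add(c, Function('C')(103)), -1) = Pow(Add(-1380, Mul(8, Pow(103, -1))), -1) = Pow(Add(-1380, Mul(8, Rational(1, 103))), -1) = Pow(Add(-1380, Rational(8, 103)), -1) = Pow(Rational(-142132, 103), -1) = Rational(-103, 142132)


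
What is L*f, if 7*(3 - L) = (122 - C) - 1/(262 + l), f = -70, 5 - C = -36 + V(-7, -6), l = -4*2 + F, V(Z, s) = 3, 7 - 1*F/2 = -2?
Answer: 85675/136 ≈ 629.96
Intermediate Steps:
F = 18 (F = 14 - 2*(-2) = 14 + 4 = 18)
l = 10 (l = -4*2 + 18 = -8 + 18 = 10)
C = 38 (C = 5 - (-36 + 3) = 5 - 1*(-33) = 5 + 33 = 38)
L = -17135/1904 (L = 3 - ((122 - 1*38) - 1/(262 + 10))/7 = 3 - ((122 - 38) - 1/272)/7 = 3 - (84 - 1*1/272)/7 = 3 - (84 - 1/272)/7 = 3 - ⅐*22847/272 = 3 - 22847/1904 = -17135/1904 ≈ -8.9995)
L*f = -17135/1904*(-70) = 85675/136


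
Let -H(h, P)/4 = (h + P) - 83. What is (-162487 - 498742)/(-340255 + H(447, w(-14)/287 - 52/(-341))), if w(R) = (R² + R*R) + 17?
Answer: 64712498543/33442848009 ≈ 1.9350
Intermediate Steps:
w(R) = 17 + 2*R² (w(R) = (R² + R²) + 17 = 2*R² + 17 = 17 + 2*R²)
H(h, P) = 332 - 4*P - 4*h (H(h, P) = -4*((h + P) - 83) = -4*((P + h) - 83) = -4*(-83 + P + h) = 332 - 4*P - 4*h)
(-162487 - 498742)/(-340255 + H(447, w(-14)/287 - 52/(-341))) = (-162487 - 498742)/(-340255 + (332 - 4*((17 + 2*(-14)²)/287 - 52/(-341)) - 4*447)) = -661229/(-340255 + (332 - 4*((17 + 2*196)*(1/287) - 52*(-1/341)) - 1788)) = -661229/(-340255 + (332 - 4*((17 + 392)*(1/287) + 52/341) - 1788)) = -661229/(-340255 + (332 - 4*(409*(1/287) + 52/341) - 1788)) = -661229/(-340255 + (332 - 4*(409/287 + 52/341) - 1788)) = -661229/(-340255 + (332 - 4*154393/97867 - 1788)) = -661229/(-340255 + (332 - 617572/97867 - 1788)) = -661229/(-340255 - 143111924/97867) = -661229/(-33442848009/97867) = -661229*(-97867/33442848009) = 64712498543/33442848009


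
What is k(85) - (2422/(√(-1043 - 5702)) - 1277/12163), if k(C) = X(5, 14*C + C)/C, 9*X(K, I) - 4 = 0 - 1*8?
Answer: 928253/9304695 + 2422*I*√6745/6745 ≈ 0.099762 + 29.491*I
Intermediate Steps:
X(K, I) = -4/9 (X(K, I) = 4/9 + (0 - 1*8)/9 = 4/9 + (0 - 8)/9 = 4/9 + (⅑)*(-8) = 4/9 - 8/9 = -4/9)
k(C) = -4/(9*C)
k(85) - (2422/(√(-1043 - 5702)) - 1277/12163) = -4/9/85 - (2422/(√(-1043 - 5702)) - 1277/12163) = -4/9*1/85 - (2422/(√(-6745)) - 1277*1/12163) = -4/765 - (2422/((I*√6745)) - 1277/12163) = -4/765 - (2422*(-I*√6745/6745) - 1277/12163) = -4/765 - (-2422*I*√6745/6745 - 1277/12163) = -4/765 - (-1277/12163 - 2422*I*√6745/6745) = -4/765 + (1277/12163 + 2422*I*√6745/6745) = 928253/9304695 + 2422*I*√6745/6745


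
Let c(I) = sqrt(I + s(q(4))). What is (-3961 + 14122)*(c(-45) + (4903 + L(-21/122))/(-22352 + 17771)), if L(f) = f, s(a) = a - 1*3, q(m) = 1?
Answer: -675305705/62098 + 10161*I*sqrt(47) ≈ -10875.0 + 69660.0*I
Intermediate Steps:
s(a) = -3 + a (s(a) = a - 3 = -3 + a)
c(I) = sqrt(-2 + I) (c(I) = sqrt(I + (-3 + 1)) = sqrt(I - 2) = sqrt(-2 + I))
(-3961 + 14122)*(c(-45) + (4903 + L(-21/122))/(-22352 + 17771)) = (-3961 + 14122)*(sqrt(-2 - 45) + (4903 - 21/122)/(-22352 + 17771)) = 10161*(sqrt(-47) + (4903 - 21*1/122)/(-4581)) = 10161*(I*sqrt(47) + (4903 - 21/122)*(-1/4581)) = 10161*(I*sqrt(47) + (598145/122)*(-1/4581)) = 10161*(I*sqrt(47) - 598145/558882) = 10161*(-598145/558882 + I*sqrt(47)) = -675305705/62098 + 10161*I*sqrt(47)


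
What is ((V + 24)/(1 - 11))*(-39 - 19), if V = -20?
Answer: 116/5 ≈ 23.200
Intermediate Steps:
((V + 24)/(1 - 11))*(-39 - 19) = ((-20 + 24)/(1 - 11))*(-39 - 19) = (4/(-10))*(-58) = (4*(-⅒))*(-58) = -⅖*(-58) = 116/5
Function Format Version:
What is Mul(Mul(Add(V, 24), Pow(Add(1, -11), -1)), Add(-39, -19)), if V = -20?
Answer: Rational(116, 5) ≈ 23.200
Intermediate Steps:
Mul(Mul(Add(V, 24), Pow(Add(1, -11), -1)), Add(-39, -19)) = Mul(Mul(Add(-20, 24), Pow(Add(1, -11), -1)), Add(-39, -19)) = Mul(Mul(4, Pow(-10, -1)), -58) = Mul(Mul(4, Rational(-1, 10)), -58) = Mul(Rational(-2, 5), -58) = Rational(116, 5)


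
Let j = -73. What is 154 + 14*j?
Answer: -868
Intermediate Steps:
154 + 14*j = 154 + 14*(-73) = 154 - 1022 = -868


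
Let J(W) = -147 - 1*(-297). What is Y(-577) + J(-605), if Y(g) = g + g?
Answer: -1004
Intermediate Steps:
Y(g) = 2*g
J(W) = 150 (J(W) = -147 + 297 = 150)
Y(-577) + J(-605) = 2*(-577) + 150 = -1154 + 150 = -1004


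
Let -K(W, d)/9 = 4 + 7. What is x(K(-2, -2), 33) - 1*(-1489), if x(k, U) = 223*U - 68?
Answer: 8780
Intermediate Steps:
K(W, d) = -99 (K(W, d) = -9*(4 + 7) = -9*11 = -99)
x(k, U) = -68 + 223*U
x(K(-2, -2), 33) - 1*(-1489) = (-68 + 223*33) - 1*(-1489) = (-68 + 7359) + 1489 = 7291 + 1489 = 8780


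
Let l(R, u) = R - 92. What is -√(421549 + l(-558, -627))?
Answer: -√420899 ≈ -648.77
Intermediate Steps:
l(R, u) = -92 + R
-√(421549 + l(-558, -627)) = -√(421549 + (-92 - 558)) = -√(421549 - 650) = -√420899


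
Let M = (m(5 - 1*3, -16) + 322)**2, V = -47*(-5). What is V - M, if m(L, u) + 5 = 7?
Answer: -104741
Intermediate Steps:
m(L, u) = 2 (m(L, u) = -5 + 7 = 2)
V = 235
M = 104976 (M = (2 + 322)**2 = 324**2 = 104976)
V - M = 235 - 1*104976 = 235 - 104976 = -104741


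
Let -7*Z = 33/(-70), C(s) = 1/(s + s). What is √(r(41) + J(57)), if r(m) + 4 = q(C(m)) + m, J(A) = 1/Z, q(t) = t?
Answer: √379746510/2706 ≈ 7.2014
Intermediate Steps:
C(s) = 1/(2*s)
Z = 33/490 (Z = -33/(7*(-70)) = -33*(-1)/(7*70) = -⅐*(-33/70) = 33/490 ≈ 0.067347)
J(A) = 490/33 (J(A) = 1/(33/490) = 490/33)
r(m) = -4 + m + 1/(2*m) (r(m) = -4 + (1/(2*m) + m) = -4 + (m + 1/(2*m)) = -4 + m + 1/(2*m))
√(r(41) + J(57)) = √((-4 + 41 + (½)/41) + 490/33) = √((-4 + 41 + (½)*(1/41)) + 490/33) = √((-4 + 41 + 1/82) + 490/33) = √(3035/82 + 490/33) = √(140335/2706) = √379746510/2706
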